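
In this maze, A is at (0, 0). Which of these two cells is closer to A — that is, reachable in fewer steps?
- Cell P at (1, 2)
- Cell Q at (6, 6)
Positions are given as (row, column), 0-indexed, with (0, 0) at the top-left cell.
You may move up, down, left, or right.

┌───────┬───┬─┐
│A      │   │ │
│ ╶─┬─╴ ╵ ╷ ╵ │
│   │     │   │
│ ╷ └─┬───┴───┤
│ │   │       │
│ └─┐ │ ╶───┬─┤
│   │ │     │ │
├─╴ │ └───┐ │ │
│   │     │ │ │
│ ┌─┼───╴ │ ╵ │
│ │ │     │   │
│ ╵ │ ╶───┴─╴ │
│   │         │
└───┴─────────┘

Shortest path A → P at (1, 2): 5 steps
Shortest path A → Q at (6, 6): 16 steps

P is closer (5 steps vs 16 steps).

Path to P:

┌───────┬───┬─┐
│A → → ↓│   │ │
│ ╶─┬─╴ ╵ ╷ ╵ │
│   │P ↲  │   │
│ ╷ └─┬───┴───┤
│ │   │       │
│ └─┐ │ ╶───┬─┤
│   │ │     │ │
├─╴ │ └───┐ │ │
│   │     │ │ │
│ ┌─┼───╴ │ ╵ │
│ │ │     │   │
│ ╵ │ ╶───┴─╴ │
│   │         │
└───┴─────────┘

Path to Q:

┌───────┬───┬─┐
│A      │   │ │
│ ╶─┬─╴ ╵ ╷ ╵ │
│↳ ↓│     │   │
│ ╷ └─┬───┴───┤
│ │↳ ↓│       │
│ └─┐ │ ╶───┬─┤
│   │↓│     │ │
├─╴ │ └───┐ │ │
│   │↳ → ↓│ │ │
│ ┌─┼───╴ │ ╵ │
│ │ │↓ ← ↲│   │
│ ╵ │ ╶───┴─╴ │
│   │↳ → → → Q│
└───┴─────────┘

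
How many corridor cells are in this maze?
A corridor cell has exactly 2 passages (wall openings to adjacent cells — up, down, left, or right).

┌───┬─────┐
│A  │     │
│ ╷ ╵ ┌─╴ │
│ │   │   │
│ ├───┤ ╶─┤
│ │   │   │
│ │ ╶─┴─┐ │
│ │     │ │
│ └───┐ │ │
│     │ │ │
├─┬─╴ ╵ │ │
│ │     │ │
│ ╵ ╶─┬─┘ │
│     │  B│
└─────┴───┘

Counting cells with exactly 2 passages:
Total corridor cells: 29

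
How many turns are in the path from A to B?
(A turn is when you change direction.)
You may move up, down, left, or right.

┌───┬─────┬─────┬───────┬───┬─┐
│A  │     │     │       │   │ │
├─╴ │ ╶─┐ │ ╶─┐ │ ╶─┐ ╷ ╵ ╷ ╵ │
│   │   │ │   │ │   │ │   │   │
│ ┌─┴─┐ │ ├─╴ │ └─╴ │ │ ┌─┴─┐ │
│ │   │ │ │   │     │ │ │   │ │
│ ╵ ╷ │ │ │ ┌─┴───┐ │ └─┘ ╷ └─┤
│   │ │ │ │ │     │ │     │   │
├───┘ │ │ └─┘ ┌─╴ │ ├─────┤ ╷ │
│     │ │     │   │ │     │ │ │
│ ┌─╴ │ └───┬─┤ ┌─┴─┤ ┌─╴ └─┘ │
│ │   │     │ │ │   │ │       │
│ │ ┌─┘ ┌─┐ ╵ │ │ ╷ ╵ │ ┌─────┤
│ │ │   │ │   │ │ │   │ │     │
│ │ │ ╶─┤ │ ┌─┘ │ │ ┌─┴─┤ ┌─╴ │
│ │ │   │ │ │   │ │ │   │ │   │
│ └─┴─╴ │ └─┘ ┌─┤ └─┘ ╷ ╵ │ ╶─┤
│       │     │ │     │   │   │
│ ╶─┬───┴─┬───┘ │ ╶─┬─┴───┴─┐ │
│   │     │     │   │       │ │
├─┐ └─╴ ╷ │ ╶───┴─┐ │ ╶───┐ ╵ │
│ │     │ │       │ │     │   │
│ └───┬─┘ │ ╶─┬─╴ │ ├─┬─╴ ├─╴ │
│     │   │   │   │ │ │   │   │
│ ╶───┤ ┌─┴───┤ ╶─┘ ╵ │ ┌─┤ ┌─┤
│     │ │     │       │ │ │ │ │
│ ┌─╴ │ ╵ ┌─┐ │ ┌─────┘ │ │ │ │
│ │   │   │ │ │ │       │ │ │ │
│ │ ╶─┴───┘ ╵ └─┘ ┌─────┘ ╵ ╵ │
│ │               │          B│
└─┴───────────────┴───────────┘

Directions: right, down, left, down, down, right, up, right, down, down, left, left, down, down, down, down, down, right, down, right, right, up, right, down, down, left, down, down, right, up, right, right, down, down, right, right, up, right, right, right, up, up, right, up, left, left, up, right, right, right, down, right, down, left, down, down, down, right
Number of turns: 36

Solution:

┌───┬─────┬─────┬───────┬───┬─┐
│A ↓│     │     │       │   │ │
├─╴ │ ╶─┐ │ ╶─┐ │ ╶─┐ ╷ ╵ ╷ ╵ │
│↓ ↲│   │ │   │ │   │ │   │   │
│ ┌─┴─┐ │ ├─╴ │ └─╴ │ │ ┌─┴─┐ │
│↓│↱ ↓│ │ │   │     │ │ │   │ │
│ ╵ ╷ │ │ │ ┌─┴───┐ │ └─┘ ╷ └─┤
│↳ ↑│↓│ │ │ │     │ │     │   │
├───┘ │ │ └─┘ ┌─╴ │ ├─────┤ ╷ │
│↓ ← ↲│ │     │   │ │     │ │ │
│ ┌─╴ │ └───┬─┤ ┌─┴─┤ ┌─╴ └─┘ │
│↓│   │     │ │ │   │ │       │
│ │ ┌─┘ ┌─┐ ╵ │ │ ╷ ╵ │ ┌─────┤
│↓│ │   │ │   │ │ │   │ │     │
│ │ │ ╶─┤ │ ┌─┘ │ │ ┌─┴─┤ ┌─╴ │
│↓│ │   │ │ │   │ │ │   │ │   │
│ └─┴─╴ │ └─┘ ┌─┤ └─┘ ╷ ╵ │ ╶─┤
│↓      │     │ │     │   │   │
│ ╶─┬───┴─┬───┘ │ ╶─┬─┴───┴─┐ │
│↳ ↓│  ↱ ↓│     │   │↱ → → ↓│ │
├─┐ └─╴ ╷ │ ╶───┴─┐ │ ╶───┐ ╵ │
│ │↳ → ↑│↓│       │ │↑ ← ↰│↳ ↓│
│ └───┬─┘ │ ╶─┬─╴ │ ├─┬─╴ ├─╴ │
│     │↓ ↲│   │   │ │ │↱ ↑│↓ ↲│
│ ╶───┤ ┌─┴───┤ ╶─┘ ╵ │ ┌─┤ ┌─┤
│     │↓│↱ → ↓│       │↑│ │↓│ │
│ ┌─╴ │ ╵ ┌─┐ │ ┌─────┘ │ │ │ │
│ │   │↳ ↑│ │↓│ │↱ → → ↑│ │↓│ │
│ │ ╶─┴───┘ ╵ └─┘ ┌─────┘ ╵ ╵ │
│ │          ↳ → ↑│        ↳ B│
└─┴───────────────┴───────────┘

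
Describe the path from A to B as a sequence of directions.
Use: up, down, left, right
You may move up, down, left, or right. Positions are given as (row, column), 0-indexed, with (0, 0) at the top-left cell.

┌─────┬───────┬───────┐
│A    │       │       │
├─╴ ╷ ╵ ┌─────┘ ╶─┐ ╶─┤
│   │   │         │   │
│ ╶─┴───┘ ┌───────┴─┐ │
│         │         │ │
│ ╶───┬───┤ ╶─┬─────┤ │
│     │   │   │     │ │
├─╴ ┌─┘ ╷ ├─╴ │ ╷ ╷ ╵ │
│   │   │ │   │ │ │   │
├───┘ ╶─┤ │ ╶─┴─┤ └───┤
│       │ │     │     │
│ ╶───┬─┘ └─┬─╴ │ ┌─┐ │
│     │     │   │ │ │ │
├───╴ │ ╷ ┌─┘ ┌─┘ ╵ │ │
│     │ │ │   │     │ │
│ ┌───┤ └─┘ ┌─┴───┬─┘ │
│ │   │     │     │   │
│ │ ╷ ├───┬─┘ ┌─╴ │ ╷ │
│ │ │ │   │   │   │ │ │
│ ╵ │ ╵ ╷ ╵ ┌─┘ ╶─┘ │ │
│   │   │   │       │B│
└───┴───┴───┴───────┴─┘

Finding the path and converting it to directions:
Path through cells: (0,0) → (0,1) → (1,1) → (1,0) → (2,0) → (2,1) → (2,2) → (2,3) → (2,4) → (1,4) → (1,5) → (1,6) → (1,7) → (0,7) → (0,8) → (0,9) → (1,9) → (1,10) → (2,10) → (3,10) → (4,10) → (4,9) → (3,9) → (3,8) → (4,8) → (5,8) → (5,9) → (5,10) → (6,10) → (7,10) → (8,10) → (9,10) → (10,10)
Directions: right, down, left, down, right, right, right, right, up, right, right, right, up, right, right, down, right, down, down, down, left, up, left, down, down, right, right, down, down, down, down, down

Solution:

┌─────┬───────┬───────┐
│A ↓  │       │↱ → ↓  │
├─╴ ╷ ╵ ┌─────┘ ╶─┐ ╶─┤
│↓ ↲│   │↱ → → ↑  │↳ ↓│
│ ╶─┴───┘ ┌───────┴─┐ │
│↳ → → → ↑│         │↓│
│ ╶───┬───┤ ╶─┬─────┤ │
│     │   │   │  ↓ ↰│↓│
├─╴ ┌─┘ ╷ ├─╴ │ ╷ ╷ ╵ │
│   │   │ │   │ │↓│↑ ↲│
├───┘ ╶─┤ │ ╶─┴─┤ └───┤
│       │ │     │↳ → ↓│
│ ╶───┬─┘ └─┬─╴ │ ┌─┐ │
│     │     │   │ │ │↓│
├───╴ │ ╷ ┌─┘ ┌─┘ ╵ │ │
│     │ │ │   │     │↓│
│ ┌───┤ └─┘ ┌─┴───┬─┘ │
│ │   │     │     │  ↓│
│ │ ╷ ├───┬─┘ ┌─╴ │ ╷ │
│ │ │ │   │   │   │ │↓│
│ ╵ │ ╵ ╷ ╵ ┌─┘ ╶─┘ │ │
│   │   │   │       │B│
└───┴───┴───┴───────┴─┘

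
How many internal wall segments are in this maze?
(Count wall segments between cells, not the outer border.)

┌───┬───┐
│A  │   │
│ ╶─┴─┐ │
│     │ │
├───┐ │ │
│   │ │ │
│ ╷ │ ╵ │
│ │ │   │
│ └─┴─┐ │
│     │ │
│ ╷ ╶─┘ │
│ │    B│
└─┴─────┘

Counting internal wall segments:
Total internal walls: 15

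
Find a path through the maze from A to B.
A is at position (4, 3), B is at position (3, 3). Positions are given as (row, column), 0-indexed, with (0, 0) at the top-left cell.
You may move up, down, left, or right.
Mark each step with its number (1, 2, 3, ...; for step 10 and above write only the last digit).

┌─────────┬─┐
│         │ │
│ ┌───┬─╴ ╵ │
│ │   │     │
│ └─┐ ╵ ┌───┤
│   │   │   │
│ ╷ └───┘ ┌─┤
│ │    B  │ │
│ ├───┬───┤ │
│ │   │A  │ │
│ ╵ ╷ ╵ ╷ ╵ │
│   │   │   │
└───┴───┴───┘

Finding the shortest path from (4, 3) to (3, 3):
Path length: 13 steps
Directions: down → left → up → left → down → left → up → up → up → right → down → right → right

Solution:

┌─────────┬─┐
│         │ │
│ ┌───┬─╴ ╵ │
│ │   │     │
│ └─┐ ╵ ┌───┤
│9 0│   │   │
│ ╷ └───┘ ┌─┤
│8│1 2 B  │ │
│ ├───┬───┤ │
│7│4 3│A  │ │
│ ╵ ╷ ╵ ╷ ╵ │
│6 5│2 1│   │
└───┴───┴───┘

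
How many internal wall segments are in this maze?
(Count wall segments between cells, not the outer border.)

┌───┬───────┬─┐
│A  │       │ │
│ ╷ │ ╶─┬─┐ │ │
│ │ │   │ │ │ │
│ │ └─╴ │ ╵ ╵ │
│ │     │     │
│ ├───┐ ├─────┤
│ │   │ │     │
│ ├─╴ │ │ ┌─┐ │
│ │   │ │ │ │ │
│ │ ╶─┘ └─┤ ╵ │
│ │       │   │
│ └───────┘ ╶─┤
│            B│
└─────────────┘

Counting internal wall segments:
Total internal walls: 36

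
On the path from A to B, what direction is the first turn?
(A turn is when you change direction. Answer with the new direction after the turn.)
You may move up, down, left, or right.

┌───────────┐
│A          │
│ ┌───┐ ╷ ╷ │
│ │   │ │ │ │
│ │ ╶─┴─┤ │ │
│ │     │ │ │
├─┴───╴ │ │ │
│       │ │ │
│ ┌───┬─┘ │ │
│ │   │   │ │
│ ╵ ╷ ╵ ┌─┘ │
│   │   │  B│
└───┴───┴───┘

Directions: right, right, right, right, right, down, down, down, down, down
First turn direction: down

Solution:

┌───────────┐
│A → → → → ↓│
│ ┌───┐ ╷ ╷ │
│ │   │ │ │↓│
│ │ ╶─┴─┤ │ │
│ │     │ │↓│
├─┴───╴ │ │ │
│       │ │↓│
│ ┌───┬─┘ │ │
│ │   │   │↓│
│ ╵ ╷ ╵ ┌─┘ │
│   │   │  B│
└───┴───┴───┘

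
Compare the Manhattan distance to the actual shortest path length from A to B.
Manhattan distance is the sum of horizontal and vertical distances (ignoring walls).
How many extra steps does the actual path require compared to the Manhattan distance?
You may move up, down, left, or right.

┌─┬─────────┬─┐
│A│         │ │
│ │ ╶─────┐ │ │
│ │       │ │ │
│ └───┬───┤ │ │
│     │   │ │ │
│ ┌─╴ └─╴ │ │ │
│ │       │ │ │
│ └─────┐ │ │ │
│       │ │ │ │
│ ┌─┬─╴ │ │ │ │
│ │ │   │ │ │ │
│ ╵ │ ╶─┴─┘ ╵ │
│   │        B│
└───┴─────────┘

Manhattan distance: |6 - 0| + |6 - 0| = 12
Actual path length: 14
Extra steps: 14 - 12 = 2

Solution:

┌─┬─────────┬─┐
│A│         │ │
│ │ ╶─────┐ │ │
│↓│       │ │ │
│ └───┬───┤ │ │
│↓    │   │ │ │
│ ┌─╴ └─╴ │ │ │
│↓│       │ │ │
│ └─────┐ │ │ │
│↳ → → ↓│ │ │ │
│ ┌─┬─╴ │ │ │ │
│ │ │↓ ↲│ │ │ │
│ ╵ │ ╶─┴─┘ ╵ │
│   │↳ → → → B│
└───┴─────────┘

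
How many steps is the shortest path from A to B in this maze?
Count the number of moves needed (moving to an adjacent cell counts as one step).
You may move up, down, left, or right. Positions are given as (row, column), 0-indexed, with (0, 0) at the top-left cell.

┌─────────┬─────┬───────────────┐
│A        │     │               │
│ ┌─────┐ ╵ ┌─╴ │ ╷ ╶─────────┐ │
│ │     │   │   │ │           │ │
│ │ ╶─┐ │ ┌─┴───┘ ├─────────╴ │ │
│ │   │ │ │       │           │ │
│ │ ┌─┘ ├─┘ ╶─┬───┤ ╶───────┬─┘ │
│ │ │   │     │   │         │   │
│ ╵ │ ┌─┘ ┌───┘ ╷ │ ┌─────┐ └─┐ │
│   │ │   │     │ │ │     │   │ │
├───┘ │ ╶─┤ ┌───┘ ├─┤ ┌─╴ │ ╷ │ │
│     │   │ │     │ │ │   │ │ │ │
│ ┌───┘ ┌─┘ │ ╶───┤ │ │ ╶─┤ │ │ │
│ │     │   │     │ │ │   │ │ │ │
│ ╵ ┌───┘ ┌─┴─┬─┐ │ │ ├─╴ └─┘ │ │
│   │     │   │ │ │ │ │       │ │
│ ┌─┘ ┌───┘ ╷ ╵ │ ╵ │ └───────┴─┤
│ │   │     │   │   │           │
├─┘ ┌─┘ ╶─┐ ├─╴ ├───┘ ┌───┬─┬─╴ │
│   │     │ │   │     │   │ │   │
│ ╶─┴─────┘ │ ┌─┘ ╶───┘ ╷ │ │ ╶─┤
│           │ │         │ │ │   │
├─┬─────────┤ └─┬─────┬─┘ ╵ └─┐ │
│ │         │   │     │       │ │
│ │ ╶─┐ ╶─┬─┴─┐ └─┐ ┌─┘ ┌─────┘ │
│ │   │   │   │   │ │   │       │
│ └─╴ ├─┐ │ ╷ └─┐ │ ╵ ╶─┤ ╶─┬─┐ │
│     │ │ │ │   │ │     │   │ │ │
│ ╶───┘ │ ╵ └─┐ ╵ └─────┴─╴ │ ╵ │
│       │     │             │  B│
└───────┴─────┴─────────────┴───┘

Using BFS to find shortest path:
Start: (0, 0), End: (14, 15)
Path found:
(0,0) → (1,0) → (2,0) → (3,0) → (4,0) → (4,1) → (3,1) → (2,1) → (1,1) → (1,2) → (1,3) → (2,3) → (3,3) → (3,2) → (4,2) → (5,2) → (5,1) → (5,0) → (6,0) → (7,0) → (7,1) → (6,1) → (6,2) → (6,3) → (5,3) → (4,3) → (4,4) → (3,4) → (3,5) → (2,5) → (2,6) → (2,7) → (2,8) → (1,8) → (0,8) → (0,9) → (1,9) → (1,10) → (1,11) → (1,12) → (1,13) → (1,14) → (2,14) → (2,13) → (2,12) → (2,11) → (2,10) → (2,9) → (3,9) → (3,10) → (3,11) → (3,12) → (3,13) → (4,13) → (4,14) → (5,14) → (6,14) → (7,14) → (7,13) → (7,12) → (6,12) → (6,11) → (5,11) → (5,12) → (4,12) → (4,11) → (4,10) → (5,10) → (6,10) → (7,10) → (8,10) → (8,11) → (8,12) → (8,13) → (8,14) → (8,15) → (9,15) → (9,14) → (10,14) → (10,15) → (11,15) → (12,15) → (13,15) → (14,15)
Number of steps: 83

Solution:

┌─────────┬─────┬───────────────┐
│A        │     │↱ ↓            │
│ ┌─────┐ ╵ ┌─╴ │ ╷ ╶─────────┐ │
│↓│↱ → ↓│   │   │↑│↳ → → → → ↓│ │
│ │ ╶─┐ │ ┌─┴───┘ ├─────────╴ │ │
│↓│↑  │↓│ │↱ → → ↑│↓ ← ← ← ← ↲│ │
│ │ ┌─┘ ├─┘ ╶─┬───┤ ╶───────┬─┘ │
│↓│↑│↓ ↲│↱ ↑  │   │↳ → → → ↓│   │
│ ╵ │ ┌─┘ ┌───┘ ╷ │ ┌─────┐ └─┐ │
│↳ ↑│↓│↱ ↑│     │ │ │↓ ← ↰│↳ ↓│ │
├───┘ │ ╶─┤ ┌───┘ ├─┤ ┌─╴ │ ╷ │ │
│↓ ← ↲│↑  │ │     │ │↓│↱ ↑│ │↓│ │
│ ┌───┘ ┌─┘ │ ╶───┤ │ │ ╶─┤ │ │ │
│↓│↱ → ↑│   │     │ │↓│↑ ↰│ │↓│ │
│ ╵ ┌───┘ ┌─┴─┬─┐ │ │ ├─╴ └─┘ │ │
│↳ ↑│     │   │ │ │ │↓│  ↑ ← ↲│ │
│ ┌─┘ ┌───┘ ╷ ╵ │ ╵ │ └───────┴─┤
│ │   │     │   │   │↳ → → → → ↓│
├─┘ ┌─┘ ╶─┐ ├─╴ ├───┘ ┌───┬─┬─╴ │
│   │     │ │   │     │   │ │↓ ↲│
│ ╶─┴─────┘ │ ┌─┘ ╶───┘ ╷ │ │ ╶─┤
│           │ │         │ │ │↳ ↓│
├─┬─────────┤ └─┬─────┬─┘ ╵ └─┐ │
│ │         │   │     │       │↓│
│ │ ╶─┐ ╶─┬─┴─┐ └─┐ ┌─┘ ┌─────┘ │
│ │   │   │   │   │ │   │      ↓│
│ └─╴ ├─┐ │ ╷ └─┐ │ ╵ ╶─┤ ╶─┬─┐ │
│     │ │ │ │   │ │     │   │ │↓│
│ ╶───┘ │ ╵ └─┐ ╵ └─────┴─╴ │ ╵ │
│       │     │             │  B│
└───────┴─────┴─────────────┴───┘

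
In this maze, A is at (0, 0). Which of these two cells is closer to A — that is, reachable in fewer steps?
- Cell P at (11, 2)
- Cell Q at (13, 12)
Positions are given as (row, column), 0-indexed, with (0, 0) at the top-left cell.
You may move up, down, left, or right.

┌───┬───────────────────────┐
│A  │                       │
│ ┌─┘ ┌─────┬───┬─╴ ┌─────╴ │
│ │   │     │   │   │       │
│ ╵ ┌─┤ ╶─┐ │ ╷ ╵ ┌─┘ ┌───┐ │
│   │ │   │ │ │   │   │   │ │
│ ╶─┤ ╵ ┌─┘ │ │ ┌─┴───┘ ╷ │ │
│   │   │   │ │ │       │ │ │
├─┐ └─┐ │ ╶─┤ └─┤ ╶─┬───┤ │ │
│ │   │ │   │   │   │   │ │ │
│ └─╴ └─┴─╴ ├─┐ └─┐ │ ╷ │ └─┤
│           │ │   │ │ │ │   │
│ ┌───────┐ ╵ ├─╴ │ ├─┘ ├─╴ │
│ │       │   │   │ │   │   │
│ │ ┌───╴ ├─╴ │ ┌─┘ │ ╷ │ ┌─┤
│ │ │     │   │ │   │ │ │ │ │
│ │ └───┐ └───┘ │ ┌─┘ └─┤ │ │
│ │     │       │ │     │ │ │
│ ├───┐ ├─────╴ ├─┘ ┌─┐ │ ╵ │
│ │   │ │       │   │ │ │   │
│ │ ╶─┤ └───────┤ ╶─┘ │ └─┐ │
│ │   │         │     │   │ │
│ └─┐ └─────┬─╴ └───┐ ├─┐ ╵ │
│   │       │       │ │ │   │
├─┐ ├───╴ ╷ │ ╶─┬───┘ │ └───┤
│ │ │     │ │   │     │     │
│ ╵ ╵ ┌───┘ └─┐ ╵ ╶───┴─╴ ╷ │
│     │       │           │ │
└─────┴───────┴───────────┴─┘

Shortest path A → P at (11, 2): 25 steps
Shortest path A → Q at (13, 12): 57 steps

P is closer (25 steps vs 57 steps).

Path to P:

┌───┬───────────────────────┐
│A  │                       │
│ ┌─┘ ┌─────┬───┬─╴ ┌─────╴ │
│↓│   │     │   │   │       │
│ ╵ ┌─┤ ╶─┐ │ ╷ ╵ ┌─┘ ┌───┐ │
│↓  │ │   │ │ │   │   │   │ │
│ ╶─┤ ╵ ┌─┘ │ │ ┌─┴───┘ ╷ │ │
│↳ ↓│   │   │ │ │       │ │ │
├─┐ └─┐ │ ╶─┤ └─┤ ╶─┬───┤ │ │
│ │↳ ↓│ │   │   │   │   │ │ │
│ └─╴ └─┴─╴ ├─┐ └─┐ │ ╷ │ └─┤
│↓ ← ↲      │ │   │ │ │ │   │
│ ┌───────┐ ╵ ├─╴ │ ├─┘ ├─╴ │
│↓│       │   │   │ │   │   │
│ │ ┌───╴ ├─╴ │ ┌─┘ │ ╷ │ ┌─┤
│↓│ │     │   │ │   │ │ │ │ │
│ │ └───┐ └───┘ │ ┌─┘ └─┤ │ │
│↓│     │       │ │     │ │ │
│ ├───┐ ├─────╴ ├─┘ ┌─┐ │ ╵ │
│↓│   │ │       │   │ │ │   │
│ │ ╶─┤ └───────┤ ╶─┘ │ └─┐ │
│↓│   │         │     │   │ │
│ └─┐ └─────┬─╴ └───┐ ├─┐ ╵ │
│↳ ↓│P ← ↰  │       │ │ │   │
├─┐ ├───╴ ╷ │ ╶─┬───┘ │ └───┤
│ │↓│↱ → ↑│ │   │     │     │
│ ╵ ╵ ┌───┘ └─┐ ╵ ╶───┴─╴ ╷ │
│  ↳ ↑│       │           │ │
└─────┴───────┴───────────┴─┘

Path to Q:

┌───┬───────────────────────┐
│A  │↱ → → → → → → ↓        │
│ ┌─┘ ┌─────┬───┬─╴ ┌─────╴ │
│↓│↱ ↑│     │↓ ↰│↓ ↲│       │
│ ╵ ┌─┤ ╶─┐ │ ╷ ╵ ┌─┘ ┌───┐ │
│↳ ↑│ │   │ │↓│↑ ↲│   │   │ │
│ ╶─┤ ╵ ┌─┘ │ │ ┌─┴───┘ ╷ │ │
│   │   │   │↓│ │       │ │ │
├─┐ └─┐ │ ╶─┤ └─┤ ╶─┬───┤ │ │
│ │   │ │   │↳ ↓│   │   │ │ │
│ └─╴ └─┴─╴ ├─┐ └─┐ │ ╷ │ └─┤
│           │ │↳ ↓│ │ │ │   │
│ ┌───────┐ ╵ ├─╴ │ ├─┘ ├─╴ │
│ │↓ ← ← ↰│   │↓ ↲│ │   │   │
│ │ ┌───╴ ├─╴ │ ┌─┘ │ ╷ │ ┌─┤
│ │↓│    ↑│   │↓│   │ │ │ │ │
│ │ └───┐ └───┘ │ ┌─┘ └─┤ │ │
│ │↳ → ↓│↑ ← ← ↲│ │     │ │ │
│ ├───┐ ├─────╴ ├─┘ ┌─┐ │ ╵ │
│ │   │↓│       │   │ │ │   │
│ │ ╶─┤ └───────┤ ╶─┘ │ └─┐ │
│ │   │↳ → → → ↓│     │   │ │
│ └─┐ └─────┬─╴ └───┐ ├─┐ ╵ │
│   │       │↓ ↲    │ │ │   │
├─┐ ├───╴ ╷ │ ╶─┬───┘ │ └───┤
│ │ │     │ │↳ ↓│     │     │
│ ╵ ╵ ┌───┘ └─┐ ╵ ╶───┴─╴ ╷ │
│     │       │↳ → → → → Q│ │
└─────┴───────┴───────────┴─┘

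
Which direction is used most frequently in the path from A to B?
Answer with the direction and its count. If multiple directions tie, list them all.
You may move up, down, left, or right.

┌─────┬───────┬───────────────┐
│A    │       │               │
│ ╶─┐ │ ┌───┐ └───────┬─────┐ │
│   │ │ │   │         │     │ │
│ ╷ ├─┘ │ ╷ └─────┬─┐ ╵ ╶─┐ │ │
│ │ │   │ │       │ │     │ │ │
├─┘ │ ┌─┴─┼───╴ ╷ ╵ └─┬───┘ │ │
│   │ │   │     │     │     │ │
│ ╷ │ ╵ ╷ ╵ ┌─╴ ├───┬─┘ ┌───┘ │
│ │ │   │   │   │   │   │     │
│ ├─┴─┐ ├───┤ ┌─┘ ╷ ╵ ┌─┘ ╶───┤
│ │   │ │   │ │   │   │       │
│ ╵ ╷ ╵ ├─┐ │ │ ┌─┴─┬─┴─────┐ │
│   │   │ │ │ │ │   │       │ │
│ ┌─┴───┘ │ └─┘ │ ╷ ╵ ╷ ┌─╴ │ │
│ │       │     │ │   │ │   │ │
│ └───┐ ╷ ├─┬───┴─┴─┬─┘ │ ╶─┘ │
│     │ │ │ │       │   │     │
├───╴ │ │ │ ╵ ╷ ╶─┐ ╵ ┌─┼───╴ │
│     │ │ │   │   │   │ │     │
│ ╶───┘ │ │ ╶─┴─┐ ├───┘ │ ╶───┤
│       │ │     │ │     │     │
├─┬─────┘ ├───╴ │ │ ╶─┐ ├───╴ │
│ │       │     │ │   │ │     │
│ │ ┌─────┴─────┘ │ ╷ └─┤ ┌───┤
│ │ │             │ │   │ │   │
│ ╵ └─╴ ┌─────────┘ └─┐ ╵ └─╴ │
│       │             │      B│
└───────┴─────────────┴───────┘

Directions: down, right, down, down, left, down, down, down, down, down, right, right, down, left, left, down, right, right, right, up, up, up, right, down, down, down, down, left, left, left, down, down, right, right, up, right, right, right, right, right, up, up, up, left, up, right, right, down, right, up, right, up, up, right, right, down, left, down, right, right, down, left, left, down, right, right, down, left, left, down, down, right, right
Counts: {'down': 24, 'right': 26, 'left': 12, 'up': 11}
Most common: right (26 times)

Solution:

┌─────┬───────┬───────────────┐
│A    │       │               │
│ ╶─┐ │ ┌───┐ └───────┬─────┐ │
│↳ ↓│ │ │   │         │     │ │
│ ╷ ├─┘ │ ╷ └─────┬─┐ ╵ ╶─┐ │ │
│ │↓│   │ │       │ │     │ │ │
├─┘ │ ┌─┴─┼───╴ ╷ ╵ └─┬───┘ │ │
│↓ ↲│ │   │     │     │     │ │
│ ╷ │ ╵ ╷ ╵ ┌─╴ ├───┬─┘ ┌───┘ │
│↓│ │   │   │   │   │   │     │
│ ├─┴─┐ ├───┤ ┌─┘ ╷ ╵ ┌─┘ ╶───┤
│↓│   │ │   │ │   │   │       │
│ ╵ ╷ ╵ ├─┐ │ │ ┌─┴─┬─┴─────┐ │
│↓  │   │ │ │ │ │   │  ↱ → ↓│ │
│ ┌─┴───┘ │ └─┘ │ ╷ ╵ ╷ ┌─╴ │ │
│↓│    ↱ ↓│     │ │   │↑│↓ ↲│ │
│ └───┐ ╷ ├─┬───┴─┴─┬─┘ │ ╶─┘ │
│↳ → ↓│↑│↓│ │  ↱ → ↓│↱ ↑│↳ → ↓│
├───╴ │ │ │ ╵ ╷ ╶─┐ ╵ ┌─┼───╴ │
│↓ ← ↲│↑│↓│   │↑ ↰│↳ ↑│ │↓ ← ↲│
│ ╶───┘ │ │ ╶─┴─┐ ├───┘ │ ╶───┤
│↳ → → ↑│↓│     │↑│     │↳ → ↓│
├─┬─────┘ ├───╴ │ │ ╶─┐ ├───╴ │
│ │↓ ← ← ↲│     │↑│   │ │↓ ← ↲│
│ │ ┌─────┴─────┘ │ ╷ └─┤ ┌───┤
│ │↓│  ↱ → → → → ↑│ │   │↓│   │
│ ╵ └─╴ ┌─────────┘ └─┐ ╵ └─╴ │
│  ↳ → ↑│             │  ↳ → B│
└───────┴─────────────┴───────┘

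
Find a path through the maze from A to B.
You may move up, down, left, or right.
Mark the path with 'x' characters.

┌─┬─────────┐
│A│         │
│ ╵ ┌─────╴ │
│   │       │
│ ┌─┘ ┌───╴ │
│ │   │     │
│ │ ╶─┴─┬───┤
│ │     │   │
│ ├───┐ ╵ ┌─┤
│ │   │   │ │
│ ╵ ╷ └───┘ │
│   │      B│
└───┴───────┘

Finding the shortest path through the maze:
Path length: 12 steps
Directions: down → down → down → down → down → right → up → right → down → right → right → right

Solution:

┌─┬─────────┐
│A│         │
│ ╵ ┌─────╴ │
│x  │       │
│ ┌─┘ ┌───╴ │
│x│   │     │
│ │ ╶─┴─┬───┤
│x│     │   │
│ ├───┐ ╵ ┌─┤
│x│x x│   │ │
│ ╵ ╷ └───┘ │
│x x│x x x B│
└───┴───────┘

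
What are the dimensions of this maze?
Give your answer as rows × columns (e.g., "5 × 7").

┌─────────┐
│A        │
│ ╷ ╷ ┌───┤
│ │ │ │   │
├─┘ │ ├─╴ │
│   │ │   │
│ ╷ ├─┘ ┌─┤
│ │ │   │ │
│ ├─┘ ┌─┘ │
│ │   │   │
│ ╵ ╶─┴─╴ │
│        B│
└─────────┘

Counting the maze dimensions:
Rows (vertical): 6
Columns (horizontal): 5
Dimensions: 6 × 5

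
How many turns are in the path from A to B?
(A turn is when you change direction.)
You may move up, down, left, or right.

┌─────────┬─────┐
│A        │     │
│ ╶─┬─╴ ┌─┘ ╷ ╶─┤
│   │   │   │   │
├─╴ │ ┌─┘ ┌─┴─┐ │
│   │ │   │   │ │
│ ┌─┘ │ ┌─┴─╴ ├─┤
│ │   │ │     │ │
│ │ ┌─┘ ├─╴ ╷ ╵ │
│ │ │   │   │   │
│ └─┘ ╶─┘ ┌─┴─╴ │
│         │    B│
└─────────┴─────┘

Directions: down, right, down, left, down, down, down, right, right, right, right, up, right, up, right, down, right, down
Number of turns: 12

Solution:

┌─────────┬─────┐
│A        │     │
│ ╶─┬─╴ ┌─┘ ╷ ╶─┤
│↳ ↓│   │   │   │
├─╴ │ ┌─┘ ┌─┴─┐ │
│↓ ↲│ │   │   │ │
│ ┌─┘ │ ┌─┴─╴ ├─┤
│↓│   │ │  ↱ ↓│ │
│ │ ┌─┘ ├─╴ ╷ ╵ │
│↓│ │   │↱ ↑│↳ ↓│
│ └─┘ ╶─┘ ┌─┴─╴ │
│↳ → → → ↑│    B│
└─────────┴─────┘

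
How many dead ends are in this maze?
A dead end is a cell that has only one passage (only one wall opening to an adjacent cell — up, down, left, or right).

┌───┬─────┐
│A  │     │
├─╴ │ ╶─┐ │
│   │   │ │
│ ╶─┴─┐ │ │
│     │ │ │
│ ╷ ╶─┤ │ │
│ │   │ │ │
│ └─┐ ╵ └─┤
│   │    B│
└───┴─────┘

Checking each cell for number of passages:

Dead ends found at positions:
  (0, 0)
  (2, 2)
  (3, 4)
  (4, 1)
  (4, 4)
Total dead ends: 5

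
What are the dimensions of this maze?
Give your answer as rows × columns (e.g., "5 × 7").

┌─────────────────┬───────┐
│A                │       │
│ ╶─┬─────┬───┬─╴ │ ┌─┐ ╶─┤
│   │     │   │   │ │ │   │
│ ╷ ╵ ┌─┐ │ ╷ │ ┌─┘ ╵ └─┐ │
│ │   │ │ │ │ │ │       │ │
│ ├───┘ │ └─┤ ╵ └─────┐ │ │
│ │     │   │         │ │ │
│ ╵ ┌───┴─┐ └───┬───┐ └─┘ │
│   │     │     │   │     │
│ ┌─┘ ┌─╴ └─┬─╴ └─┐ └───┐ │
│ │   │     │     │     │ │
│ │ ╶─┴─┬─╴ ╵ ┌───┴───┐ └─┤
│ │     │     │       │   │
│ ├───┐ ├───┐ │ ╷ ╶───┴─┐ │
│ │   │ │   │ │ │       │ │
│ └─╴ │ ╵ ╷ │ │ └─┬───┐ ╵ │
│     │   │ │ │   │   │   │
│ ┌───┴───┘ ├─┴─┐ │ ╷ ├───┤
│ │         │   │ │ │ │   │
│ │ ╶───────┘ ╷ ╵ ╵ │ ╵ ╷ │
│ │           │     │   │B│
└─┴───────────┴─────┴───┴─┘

Counting the maze dimensions:
Rows (vertical): 11
Columns (horizontal): 13
Dimensions: 11 × 13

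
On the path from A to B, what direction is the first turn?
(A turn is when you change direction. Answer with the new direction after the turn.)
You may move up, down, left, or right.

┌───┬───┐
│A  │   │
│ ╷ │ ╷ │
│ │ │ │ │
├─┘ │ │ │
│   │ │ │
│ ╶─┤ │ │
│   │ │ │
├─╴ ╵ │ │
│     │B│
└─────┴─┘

Directions: right, down, down, left, down, right, down, right, up, up, up, up, right, down, down, down, down
First turn direction: down

Solution:

┌───┬───┐
│A ↓│↱ ↓│
│ ╷ │ ╷ │
│ │↓│↑│↓│
├─┘ │ │ │
│↓ ↲│↑│↓│
│ ╶─┤ │ │
│↳ ↓│↑│↓│
├─╴ ╵ │ │
│  ↳ ↑│B│
└─────┴─┘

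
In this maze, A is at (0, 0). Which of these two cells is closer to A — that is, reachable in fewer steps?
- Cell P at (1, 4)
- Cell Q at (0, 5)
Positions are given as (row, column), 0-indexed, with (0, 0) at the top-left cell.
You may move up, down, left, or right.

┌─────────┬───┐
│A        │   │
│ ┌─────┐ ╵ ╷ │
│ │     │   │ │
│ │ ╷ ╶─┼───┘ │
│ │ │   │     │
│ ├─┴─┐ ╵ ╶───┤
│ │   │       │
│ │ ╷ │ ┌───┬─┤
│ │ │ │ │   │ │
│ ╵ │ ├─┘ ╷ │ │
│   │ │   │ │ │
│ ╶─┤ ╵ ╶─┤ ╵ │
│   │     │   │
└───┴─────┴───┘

Shortest path A → P at (1, 4): 5 steps
Shortest path A → Q at (0, 5): 7 steps

P is closer (5 steps vs 7 steps).

Path to P:

┌─────────┬───┐
│A → → → ↓│   │
│ ┌─────┐ ╵ ╷ │
│ │     │P  │ │
│ │ ╷ ╶─┼───┘ │
│ │ │   │     │
│ ├─┴─┐ ╵ ╶───┤
│ │   │       │
│ │ ╷ │ ┌───┬─┤
│ │ │ │ │   │ │
│ ╵ │ ├─┘ ╷ │ │
│   │ │   │ │ │
│ ╶─┤ ╵ ╶─┤ ╵ │
│   │     │   │
└───┴─────┴───┘

Path to Q:

┌─────────┬───┐
│A → → → ↓│Q  │
│ ┌─────┐ ╵ ╷ │
│ │     │↳ ↑│ │
│ │ ╷ ╶─┼───┘ │
│ │ │   │     │
│ ├─┴─┐ ╵ ╶───┤
│ │   │       │
│ │ ╷ │ ┌───┬─┤
│ │ │ │ │   │ │
│ ╵ │ ├─┘ ╷ │ │
│   │ │   │ │ │
│ ╶─┤ ╵ ╶─┤ ╵ │
│   │     │   │
└───┴─────┴───┘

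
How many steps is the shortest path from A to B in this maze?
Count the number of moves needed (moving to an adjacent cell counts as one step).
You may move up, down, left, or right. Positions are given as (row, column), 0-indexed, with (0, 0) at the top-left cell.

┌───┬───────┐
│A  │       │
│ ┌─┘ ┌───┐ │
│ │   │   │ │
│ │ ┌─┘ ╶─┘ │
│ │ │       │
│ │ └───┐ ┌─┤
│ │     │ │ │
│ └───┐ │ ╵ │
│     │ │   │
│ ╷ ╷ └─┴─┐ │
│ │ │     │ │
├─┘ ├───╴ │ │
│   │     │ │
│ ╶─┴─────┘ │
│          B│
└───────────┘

Using BFS to find shortest path:
Start: (0, 0), End: (7, 5)
Path found:
(0,0) → (1,0) → (2,0) → (3,0) → (4,0) → (4,1) → (5,1) → (6,1) → (6,0) → (7,0) → (7,1) → (7,2) → (7,3) → (7,4) → (7,5)
Number of steps: 14

Solution:

┌───┬───────┐
│A  │       │
│ ┌─┘ ┌───┐ │
│↓│   │   │ │
│ │ ┌─┘ ╶─┘ │
│↓│ │       │
│ │ └───┐ ┌─┤
│↓│     │ │ │
│ └───┐ │ ╵ │
│↳ ↓  │ │   │
│ ╷ ╷ └─┴─┐ │
│ │↓│     │ │
├─┘ ├───╴ │ │
│↓ ↲│     │ │
│ ╶─┴─────┘ │
│↳ → → → → B│
└───────────┘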